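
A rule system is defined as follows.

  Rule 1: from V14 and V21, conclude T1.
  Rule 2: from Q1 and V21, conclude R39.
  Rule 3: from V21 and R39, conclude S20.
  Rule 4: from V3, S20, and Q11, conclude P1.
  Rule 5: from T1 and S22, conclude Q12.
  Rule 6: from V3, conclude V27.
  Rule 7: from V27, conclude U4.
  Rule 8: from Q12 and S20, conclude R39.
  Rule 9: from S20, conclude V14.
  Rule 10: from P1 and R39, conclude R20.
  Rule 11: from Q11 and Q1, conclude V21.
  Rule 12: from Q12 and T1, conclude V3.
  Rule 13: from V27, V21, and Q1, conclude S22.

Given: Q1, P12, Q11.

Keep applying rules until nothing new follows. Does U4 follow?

No

U4 would need V27 (Rule 7), but V27 is never established.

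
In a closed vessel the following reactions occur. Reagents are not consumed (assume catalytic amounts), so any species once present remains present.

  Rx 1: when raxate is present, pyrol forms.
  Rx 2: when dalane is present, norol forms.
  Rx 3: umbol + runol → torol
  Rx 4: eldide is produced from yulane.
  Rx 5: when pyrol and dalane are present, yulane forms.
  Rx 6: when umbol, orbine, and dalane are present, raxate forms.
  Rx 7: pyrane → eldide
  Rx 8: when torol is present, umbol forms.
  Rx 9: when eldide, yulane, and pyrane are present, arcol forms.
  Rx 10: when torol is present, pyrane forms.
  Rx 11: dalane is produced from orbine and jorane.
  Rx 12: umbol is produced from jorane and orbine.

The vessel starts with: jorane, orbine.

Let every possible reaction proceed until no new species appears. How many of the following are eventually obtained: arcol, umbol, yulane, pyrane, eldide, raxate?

4

orbine and jorane present → dalane forms (Rx 11).
jorane and orbine present → umbol forms (Rx 12).
umbol, orbine, and dalane present → raxate forms (Rx 6).
raxate present → pyrol forms (Rx 1).
pyrol and dalane present → yulane forms (Rx 5).
yulane present → eldide forms (Rx 4).
arcol would need eldide, yulane, and pyrane (Rx 9), but pyrane never forms.
umbol: reached.
yulane: reached.
pyrane would need torol (Rx 10), but torol never forms.
eldide: reached.
raxate: reached.
Reached: umbol, yulane, eldide, and raxate — 4 of the 6.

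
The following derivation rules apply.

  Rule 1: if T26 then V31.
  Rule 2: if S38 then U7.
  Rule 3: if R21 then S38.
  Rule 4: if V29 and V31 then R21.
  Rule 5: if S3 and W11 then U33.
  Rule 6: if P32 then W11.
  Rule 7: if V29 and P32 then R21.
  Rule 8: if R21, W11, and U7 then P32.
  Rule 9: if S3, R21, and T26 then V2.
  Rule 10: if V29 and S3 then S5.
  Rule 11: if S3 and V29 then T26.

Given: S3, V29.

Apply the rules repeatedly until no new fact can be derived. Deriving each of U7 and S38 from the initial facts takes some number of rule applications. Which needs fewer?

S38: S3 and V29 hold, so T26 follows (Rule 11). T26 holds, so V31 follows (Rule 1). From V29 and V31, Rule 4 gives R21. R21 holds, so S38 follows (Rule 3). [4 rule applications]
U7: S3 and V29 hold, so T26 follows (Rule 11). T26 holds, so V31 follows (Rule 1). V29 and V31 hold, so R21 follows (Rule 4). R21 holds, so S38 follows (Rule 3). From S38, Rule 2 gives U7. [5 rule applications]
S38 needs fewer.

S38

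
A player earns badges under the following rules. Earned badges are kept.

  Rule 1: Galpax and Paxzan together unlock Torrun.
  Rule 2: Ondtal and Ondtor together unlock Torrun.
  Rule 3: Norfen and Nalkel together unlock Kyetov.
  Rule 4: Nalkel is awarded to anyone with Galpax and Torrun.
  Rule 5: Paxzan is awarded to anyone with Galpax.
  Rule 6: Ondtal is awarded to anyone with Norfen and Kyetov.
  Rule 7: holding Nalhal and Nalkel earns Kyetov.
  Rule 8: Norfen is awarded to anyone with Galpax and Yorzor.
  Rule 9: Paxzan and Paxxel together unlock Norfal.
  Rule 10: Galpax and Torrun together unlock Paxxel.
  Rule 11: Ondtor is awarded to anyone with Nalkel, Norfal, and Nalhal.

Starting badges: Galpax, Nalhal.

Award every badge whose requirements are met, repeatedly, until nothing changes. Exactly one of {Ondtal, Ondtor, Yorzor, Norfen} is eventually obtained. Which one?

Ondtor

With Galpax, Paxzan is earned (Rule 5).
With Galpax and Paxzan, Torrun is earned (Rule 1).
With Galpax and Torrun, Paxxel is earned (Rule 10).
With Galpax and Torrun, Nalkel is earned (Rule 4).
With Paxzan and Paxxel, Norfal is earned (Rule 9).
With Nalkel, Norfal, and Nalhal, Ondtor is earned (Rule 11).
No rule produces Yorzor, and it is not given. Norfen would need Galpax and Yorzor (Rule 8), but Yorzor is never earned. Ondtal would need Norfen and Kyetov (Rule 6), but Norfen is never earned.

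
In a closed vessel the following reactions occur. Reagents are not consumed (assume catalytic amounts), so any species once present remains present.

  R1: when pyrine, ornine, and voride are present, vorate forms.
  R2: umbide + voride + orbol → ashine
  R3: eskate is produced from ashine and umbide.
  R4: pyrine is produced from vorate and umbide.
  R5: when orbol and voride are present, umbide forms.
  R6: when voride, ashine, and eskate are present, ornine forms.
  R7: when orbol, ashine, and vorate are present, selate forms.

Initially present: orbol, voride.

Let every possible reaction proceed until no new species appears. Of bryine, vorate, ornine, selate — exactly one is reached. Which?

ornine

orbol and voride present → umbide forms (R5).
umbide, voride, and orbol present → ashine forms (R2).
ashine and umbide present → eskate forms (R3).
voride, ashine, and eskate present → ornine forms (R6).
No rule produces bryine, and it is not given. vorate would need pyrine, ornine, and voride (R1), but pyrine never forms. selate would need orbol, ashine, and vorate (R7), but vorate never forms.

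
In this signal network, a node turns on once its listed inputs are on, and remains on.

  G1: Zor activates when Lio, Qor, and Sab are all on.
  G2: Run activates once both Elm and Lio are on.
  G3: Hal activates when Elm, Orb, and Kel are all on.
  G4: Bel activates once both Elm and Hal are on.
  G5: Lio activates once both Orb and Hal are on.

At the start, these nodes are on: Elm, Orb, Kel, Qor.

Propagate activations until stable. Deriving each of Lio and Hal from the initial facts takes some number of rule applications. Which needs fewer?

Hal

Hal: Elm, Orb, and Kel are on, so Hal activates (G3). [1 rule application]
Lio: Elm, Orb, and Kel are on, so Hal activates (G3). G5: Orb and Hal on → Lio on. [2 rule applications]
Hal needs fewer.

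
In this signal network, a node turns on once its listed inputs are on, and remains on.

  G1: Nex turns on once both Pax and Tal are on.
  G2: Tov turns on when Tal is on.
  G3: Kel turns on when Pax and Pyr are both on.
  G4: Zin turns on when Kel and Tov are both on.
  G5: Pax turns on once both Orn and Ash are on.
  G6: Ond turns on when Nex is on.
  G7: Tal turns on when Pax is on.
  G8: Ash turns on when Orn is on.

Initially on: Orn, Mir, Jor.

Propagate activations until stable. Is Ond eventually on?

G8: Orn on → Ash on.
Orn and Ash are on, so Pax turns on (G5).
G7: Pax on → Tal on.
Pax and Tal are on, so Nex turns on (G1).
Nex is on, so Ond turns on (G6).

Yes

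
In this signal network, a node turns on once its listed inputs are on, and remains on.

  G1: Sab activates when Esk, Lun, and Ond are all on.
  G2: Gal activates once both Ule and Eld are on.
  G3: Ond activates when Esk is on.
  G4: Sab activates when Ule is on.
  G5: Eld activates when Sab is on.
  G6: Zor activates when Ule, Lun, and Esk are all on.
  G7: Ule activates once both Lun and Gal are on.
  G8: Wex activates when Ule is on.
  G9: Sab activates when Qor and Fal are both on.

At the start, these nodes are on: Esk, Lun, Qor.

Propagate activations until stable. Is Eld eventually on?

G3: Esk on → Ond on.
G1: Esk, Lun, and Ond on → Sab on.
Sab is on, so Eld activates (G5).

Yes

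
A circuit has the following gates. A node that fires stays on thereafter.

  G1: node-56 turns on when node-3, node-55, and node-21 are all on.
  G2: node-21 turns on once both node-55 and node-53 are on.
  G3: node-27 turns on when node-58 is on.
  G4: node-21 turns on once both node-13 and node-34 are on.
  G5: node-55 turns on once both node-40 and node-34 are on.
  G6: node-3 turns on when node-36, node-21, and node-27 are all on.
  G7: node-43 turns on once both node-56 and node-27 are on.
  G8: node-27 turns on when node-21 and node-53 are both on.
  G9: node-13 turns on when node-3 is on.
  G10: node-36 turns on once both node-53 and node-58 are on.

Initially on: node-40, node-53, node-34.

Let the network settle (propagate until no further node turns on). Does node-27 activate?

node-40 and node-34 are on, so node-55 turns on (G5).
G2: node-55 and node-53 on → node-21 on.
G8: node-21 and node-53 on → node-27 on.

Yes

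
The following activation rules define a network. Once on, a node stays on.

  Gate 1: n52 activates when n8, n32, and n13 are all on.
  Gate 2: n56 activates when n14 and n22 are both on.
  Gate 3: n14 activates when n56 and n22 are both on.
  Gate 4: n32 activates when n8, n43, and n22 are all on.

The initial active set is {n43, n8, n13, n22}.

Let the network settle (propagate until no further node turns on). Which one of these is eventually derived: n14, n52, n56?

Gate 4: n8, n43, and n22 on → n32 on.
Gate 1: n8, n32, and n13 on → n52 on.
n14 would need n56 and n22 (Gate 3), but n56 never turns on. n56 would need n14 and n22 (Gate 2), but n14 never turns on.

n52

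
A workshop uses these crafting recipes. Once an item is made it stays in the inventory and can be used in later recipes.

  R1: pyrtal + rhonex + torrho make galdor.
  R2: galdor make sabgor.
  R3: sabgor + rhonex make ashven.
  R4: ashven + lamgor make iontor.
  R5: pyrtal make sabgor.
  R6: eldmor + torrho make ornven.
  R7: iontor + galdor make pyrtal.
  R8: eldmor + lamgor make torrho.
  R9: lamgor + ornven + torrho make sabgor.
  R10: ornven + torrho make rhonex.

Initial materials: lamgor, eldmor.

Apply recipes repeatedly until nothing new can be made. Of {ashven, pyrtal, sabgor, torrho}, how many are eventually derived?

3

eldmor + lamgor → torrho (R8).
Using R6, eldmor and torrho make ornven.
ornven + torrho → rhonex (R10).
lamgor + ornven + torrho → sabgor (R9).
Using R3, sabgor and rhonex make ashven.
ashven: reached.
pyrtal would need iontor and galdor (R7), but galdor is never obtained.
sabgor: reached.
torrho: reached.
Reached: ashven, sabgor, and torrho — 3 of the 4.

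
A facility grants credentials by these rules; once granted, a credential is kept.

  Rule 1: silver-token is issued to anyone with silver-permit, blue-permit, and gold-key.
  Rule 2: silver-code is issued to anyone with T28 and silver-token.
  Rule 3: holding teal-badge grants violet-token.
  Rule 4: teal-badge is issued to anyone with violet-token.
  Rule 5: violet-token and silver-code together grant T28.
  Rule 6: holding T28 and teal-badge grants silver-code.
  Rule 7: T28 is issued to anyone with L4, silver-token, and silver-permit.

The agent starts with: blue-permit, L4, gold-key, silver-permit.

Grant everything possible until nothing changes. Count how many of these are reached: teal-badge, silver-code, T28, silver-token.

3

Holding silver-permit, blue-permit, and gold-key grants silver-token (Rule 1).
Holding L4, silver-token, and silver-permit grants T28 (Rule 7).
Holding T28 and silver-token grants silver-code (Rule 2).
teal-badge would need violet-token (Rule 4), but violet-token is never granted.
silver-code: reached.
T28: reached.
silver-token: reached.
Reached: silver-code, T28, and silver-token — 3 of the 4.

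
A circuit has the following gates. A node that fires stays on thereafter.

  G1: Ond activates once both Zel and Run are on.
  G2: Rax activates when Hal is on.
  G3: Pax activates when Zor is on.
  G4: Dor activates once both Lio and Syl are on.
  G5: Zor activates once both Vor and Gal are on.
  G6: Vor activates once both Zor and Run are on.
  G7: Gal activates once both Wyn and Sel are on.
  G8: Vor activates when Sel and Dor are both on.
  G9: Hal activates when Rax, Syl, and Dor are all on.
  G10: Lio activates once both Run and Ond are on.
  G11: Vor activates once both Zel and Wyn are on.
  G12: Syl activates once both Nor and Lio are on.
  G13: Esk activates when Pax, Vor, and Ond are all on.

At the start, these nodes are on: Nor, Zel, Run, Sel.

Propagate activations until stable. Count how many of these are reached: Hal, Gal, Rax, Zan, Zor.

0

Hal would need Rax, Syl, and Dor (G9), but Rax never turns on.
Gal would need Wyn and Sel (G7), but Wyn never turns on.
Rax would need Hal (G2), but Hal never turns on.
No rule produces Zan, and it is not given.
Zor would need Vor and Gal (G5), but Gal never turns on.
None of the 5 are reached.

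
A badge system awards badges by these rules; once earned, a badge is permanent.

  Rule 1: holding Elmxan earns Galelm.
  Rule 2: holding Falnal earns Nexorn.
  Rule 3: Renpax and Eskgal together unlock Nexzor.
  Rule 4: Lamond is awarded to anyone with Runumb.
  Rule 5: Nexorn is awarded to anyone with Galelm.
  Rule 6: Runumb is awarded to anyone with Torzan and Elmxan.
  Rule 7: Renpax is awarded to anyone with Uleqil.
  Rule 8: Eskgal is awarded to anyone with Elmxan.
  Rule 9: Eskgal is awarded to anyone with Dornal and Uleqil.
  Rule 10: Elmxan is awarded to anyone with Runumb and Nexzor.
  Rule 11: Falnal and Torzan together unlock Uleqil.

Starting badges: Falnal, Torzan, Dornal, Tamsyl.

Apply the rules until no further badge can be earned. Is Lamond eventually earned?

Lamond would need Runumb (Rule 4), but Runumb is never earned.

No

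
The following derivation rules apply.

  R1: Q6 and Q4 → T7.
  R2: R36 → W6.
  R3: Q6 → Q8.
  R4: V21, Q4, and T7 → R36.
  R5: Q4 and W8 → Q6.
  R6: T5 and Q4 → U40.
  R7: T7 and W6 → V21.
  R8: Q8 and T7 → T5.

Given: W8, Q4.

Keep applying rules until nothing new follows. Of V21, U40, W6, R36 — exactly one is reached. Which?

U40

Q4 and W8 hold, so Q6 follows (R5).
Q6 holds, so Q8 follows (R3).
From Q6 and Q4, R1 gives T7.
Q8 and T7 hold, so T5 follows (R8).
From T5 and Q4, R6 gives U40.
W6 would need R36 (R2), but R36 is never established. V21 would need T7 and W6 (R7), but W6 is never established. R36 would need V21, Q4, and T7 (R4), but V21 is never established.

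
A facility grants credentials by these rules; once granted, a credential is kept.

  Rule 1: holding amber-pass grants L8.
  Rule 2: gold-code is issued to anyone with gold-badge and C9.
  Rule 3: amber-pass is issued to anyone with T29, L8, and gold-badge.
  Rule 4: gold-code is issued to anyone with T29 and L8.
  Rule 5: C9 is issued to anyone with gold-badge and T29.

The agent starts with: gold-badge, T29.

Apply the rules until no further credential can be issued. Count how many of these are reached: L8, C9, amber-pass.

1

Holding gold-badge and T29 grants C9 (Rule 5).
L8 would need amber-pass (Rule 1), but amber-pass is never granted.
C9: reached.
amber-pass would need T29, L8, and gold-badge (Rule 3), but L8 is never granted.
Reached: C9 — 1 of the 3.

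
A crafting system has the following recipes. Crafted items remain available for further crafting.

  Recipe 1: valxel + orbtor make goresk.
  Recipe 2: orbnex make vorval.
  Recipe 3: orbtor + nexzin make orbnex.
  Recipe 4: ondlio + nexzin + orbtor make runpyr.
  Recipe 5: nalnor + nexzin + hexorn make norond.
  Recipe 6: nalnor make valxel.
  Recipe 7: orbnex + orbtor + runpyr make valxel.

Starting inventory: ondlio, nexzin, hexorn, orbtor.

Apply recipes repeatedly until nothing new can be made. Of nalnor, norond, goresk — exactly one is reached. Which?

goresk

ondlio + nexzin + orbtor → runpyr (Recipe 4).
Using Recipe 3, orbtor and nexzin make orbnex.
orbnex + orbtor + runpyr → valxel (Recipe 7).
valxel + orbtor → goresk (Recipe 1).
No rule produces nalnor, and it is not given. norond would need nalnor, nexzin, and hexorn (Recipe 5), but nalnor is never obtained.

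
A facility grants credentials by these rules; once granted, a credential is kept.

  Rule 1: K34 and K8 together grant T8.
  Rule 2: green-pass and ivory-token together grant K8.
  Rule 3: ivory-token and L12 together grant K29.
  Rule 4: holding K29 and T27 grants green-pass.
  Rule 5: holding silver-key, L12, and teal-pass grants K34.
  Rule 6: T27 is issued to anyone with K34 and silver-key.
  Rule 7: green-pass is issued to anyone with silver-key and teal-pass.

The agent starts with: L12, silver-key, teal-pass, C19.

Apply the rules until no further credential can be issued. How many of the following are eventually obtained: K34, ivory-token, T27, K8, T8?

2

Holding silver-key, L12, and teal-pass grants K34 (Rule 5).
Holding K34 and silver-key grants T27 (Rule 6).
K34: reached.
No rule produces ivory-token, and it is not given.
T27: reached.
K8 would need green-pass and ivory-token (Rule 2), but ivory-token is never granted.
T8 would need K34 and K8 (Rule 1), but K8 is never granted.
Reached: K34 and T27 — 2 of the 5.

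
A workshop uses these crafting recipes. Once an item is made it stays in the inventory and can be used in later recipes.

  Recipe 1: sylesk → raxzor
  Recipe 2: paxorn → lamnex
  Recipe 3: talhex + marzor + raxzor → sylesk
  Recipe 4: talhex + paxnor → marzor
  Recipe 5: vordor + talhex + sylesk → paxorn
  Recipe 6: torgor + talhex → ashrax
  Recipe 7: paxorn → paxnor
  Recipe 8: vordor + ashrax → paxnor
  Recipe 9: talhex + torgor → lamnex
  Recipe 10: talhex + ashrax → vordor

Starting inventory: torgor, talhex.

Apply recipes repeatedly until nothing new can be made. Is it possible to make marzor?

Using Recipe 6, torgor and talhex make ashrax.
Using Recipe 10, talhex and ashrax make vordor.
vordor + ashrax → paxnor (Recipe 8).
talhex + paxnor → marzor (Recipe 4).

Yes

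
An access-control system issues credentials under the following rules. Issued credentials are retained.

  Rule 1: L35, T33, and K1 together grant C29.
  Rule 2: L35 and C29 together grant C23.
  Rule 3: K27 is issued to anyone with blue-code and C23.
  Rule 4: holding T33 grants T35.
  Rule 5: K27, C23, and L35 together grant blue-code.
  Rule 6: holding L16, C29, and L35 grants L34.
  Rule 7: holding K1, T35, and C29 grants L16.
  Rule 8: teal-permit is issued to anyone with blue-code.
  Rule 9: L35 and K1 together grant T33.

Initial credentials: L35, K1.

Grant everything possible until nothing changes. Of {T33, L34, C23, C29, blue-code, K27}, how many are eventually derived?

4

Holding L35 and K1 grants T33 (Rule 9).
Holding L35, T33, and K1 grants C29 (Rule 1).
Holding T33 grants T35 (Rule 4).
Holding K1, T35, and C29 grants L16 (Rule 7).
Holding L35 and C29 grants C23 (Rule 2).
Holding L16, C29, and L35 grants L34 (Rule 6).
T33: reached.
L34: reached.
C23: reached.
C29: reached.
blue-code would need K27, C23, and L35 (Rule 5), but K27 is never granted.
K27 would need blue-code and C23 (Rule 3), but blue-code is never granted.
Reached: T33, L34, C23, and C29 — 4 of the 6.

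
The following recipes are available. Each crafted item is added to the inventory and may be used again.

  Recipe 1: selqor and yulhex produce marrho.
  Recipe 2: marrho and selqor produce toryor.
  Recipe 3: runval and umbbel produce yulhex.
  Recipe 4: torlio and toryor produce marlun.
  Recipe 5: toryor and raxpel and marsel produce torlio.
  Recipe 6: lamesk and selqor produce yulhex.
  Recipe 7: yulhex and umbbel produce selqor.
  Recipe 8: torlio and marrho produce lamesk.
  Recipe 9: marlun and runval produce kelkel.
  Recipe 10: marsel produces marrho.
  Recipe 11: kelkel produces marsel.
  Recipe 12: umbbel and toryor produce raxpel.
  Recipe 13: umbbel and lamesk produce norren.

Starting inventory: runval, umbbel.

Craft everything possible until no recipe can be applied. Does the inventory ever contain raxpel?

Yes

runval and umbbel → yulhex (Recipe 3).
yulhex and umbbel → selqor (Recipe 7).
Using Recipe 1, selqor and yulhex make marrho.
marrho and selqor → toryor (Recipe 2).
umbbel and toryor → raxpel (Recipe 12).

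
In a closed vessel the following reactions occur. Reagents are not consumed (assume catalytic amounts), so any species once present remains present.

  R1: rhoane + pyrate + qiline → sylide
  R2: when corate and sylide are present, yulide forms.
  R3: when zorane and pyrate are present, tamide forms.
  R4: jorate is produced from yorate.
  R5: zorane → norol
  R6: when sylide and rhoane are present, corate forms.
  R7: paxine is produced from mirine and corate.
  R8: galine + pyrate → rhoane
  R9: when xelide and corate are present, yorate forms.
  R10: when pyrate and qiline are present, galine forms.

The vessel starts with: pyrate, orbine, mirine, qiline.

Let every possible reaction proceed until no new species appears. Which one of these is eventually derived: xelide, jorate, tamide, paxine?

paxine

pyrate and qiline present → galine forms (R10).
galine and pyrate present → rhoane forms (R8).
rhoane, pyrate, and qiline present → sylide forms (R1).
sylide and rhoane present → corate forms (R6).
mirine and corate present → paxine forms (R7).
No rule produces xelide, and it is not given. tamide would need zorane and pyrate (R3), but zorane never forms. jorate would need yorate (R4), but yorate never forms.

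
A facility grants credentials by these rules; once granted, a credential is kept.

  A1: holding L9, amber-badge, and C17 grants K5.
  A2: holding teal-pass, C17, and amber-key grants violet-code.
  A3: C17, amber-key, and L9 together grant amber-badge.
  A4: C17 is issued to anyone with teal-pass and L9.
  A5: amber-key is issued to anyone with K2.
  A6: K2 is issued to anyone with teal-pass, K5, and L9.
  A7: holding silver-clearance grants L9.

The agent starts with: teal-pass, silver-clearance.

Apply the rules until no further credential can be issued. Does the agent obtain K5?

K5 would need L9, amber-badge, and C17 (A1), but amber-badge is never granted.

No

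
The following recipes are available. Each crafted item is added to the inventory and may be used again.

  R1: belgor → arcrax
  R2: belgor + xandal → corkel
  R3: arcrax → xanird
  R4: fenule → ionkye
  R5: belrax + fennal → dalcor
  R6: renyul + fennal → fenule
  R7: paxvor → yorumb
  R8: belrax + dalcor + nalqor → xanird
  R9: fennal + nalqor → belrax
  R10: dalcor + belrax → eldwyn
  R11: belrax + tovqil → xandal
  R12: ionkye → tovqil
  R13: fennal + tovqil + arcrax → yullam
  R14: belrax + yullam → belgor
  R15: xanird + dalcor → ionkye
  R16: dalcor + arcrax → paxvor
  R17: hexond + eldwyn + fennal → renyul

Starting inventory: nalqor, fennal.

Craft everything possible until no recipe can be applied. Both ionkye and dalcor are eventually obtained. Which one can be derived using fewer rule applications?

dalcor

dalcor: Using R9, fennal and nalqor make belrax. Using R5, belrax and fennal make dalcor. [2 rule applications]
ionkye: fennal + nalqor → belrax (R9). Using R5, belrax and fennal make dalcor. Using R8, belrax, dalcor, and nalqor make xanird. xanird + dalcor → ionkye (R15). [4 rule applications]
dalcor needs fewer.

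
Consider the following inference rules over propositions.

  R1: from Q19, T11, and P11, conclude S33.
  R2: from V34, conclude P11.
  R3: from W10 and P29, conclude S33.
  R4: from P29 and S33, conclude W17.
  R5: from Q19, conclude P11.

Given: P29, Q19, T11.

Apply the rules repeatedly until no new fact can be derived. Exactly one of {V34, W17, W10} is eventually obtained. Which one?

From Q19, R5 gives P11.
From Q19, T11, and P11, R1 gives S33.
P29 and S33 hold, so W17 follows (R4).
No rule produces W10, and it is not given. No rule produces V34, and it is not given.

W17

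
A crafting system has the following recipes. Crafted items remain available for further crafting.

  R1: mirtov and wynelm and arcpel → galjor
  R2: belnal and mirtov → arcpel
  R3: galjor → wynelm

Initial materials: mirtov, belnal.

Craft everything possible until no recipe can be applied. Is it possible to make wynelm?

wynelm would need galjor (R3), but galjor is never obtained.

No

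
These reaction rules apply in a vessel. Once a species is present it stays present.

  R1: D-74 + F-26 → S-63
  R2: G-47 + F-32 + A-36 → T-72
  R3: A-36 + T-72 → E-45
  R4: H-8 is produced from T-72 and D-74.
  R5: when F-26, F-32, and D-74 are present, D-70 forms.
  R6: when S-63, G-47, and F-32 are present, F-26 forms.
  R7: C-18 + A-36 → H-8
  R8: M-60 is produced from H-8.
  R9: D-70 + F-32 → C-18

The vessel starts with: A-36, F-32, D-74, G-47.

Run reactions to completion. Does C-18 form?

C-18 would need D-70 and F-32 (R9), but D-70 never forms.

No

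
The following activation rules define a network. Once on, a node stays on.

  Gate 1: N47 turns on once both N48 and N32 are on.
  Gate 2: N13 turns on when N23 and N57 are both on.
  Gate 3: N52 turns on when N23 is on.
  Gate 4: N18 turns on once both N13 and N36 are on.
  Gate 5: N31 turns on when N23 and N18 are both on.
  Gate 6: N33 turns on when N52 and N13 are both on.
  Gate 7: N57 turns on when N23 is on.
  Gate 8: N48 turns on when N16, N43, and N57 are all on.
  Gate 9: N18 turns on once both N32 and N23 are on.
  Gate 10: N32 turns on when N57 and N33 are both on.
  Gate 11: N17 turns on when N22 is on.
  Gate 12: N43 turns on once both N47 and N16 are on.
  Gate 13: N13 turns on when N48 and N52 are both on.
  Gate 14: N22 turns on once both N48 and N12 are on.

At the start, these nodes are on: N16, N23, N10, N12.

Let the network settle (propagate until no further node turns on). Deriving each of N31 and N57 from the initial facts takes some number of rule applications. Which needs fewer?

N57

N57: Gate 7: N23 on → N57 on. [1 rule application]
N31: N23 is on, so N57 turns on (Gate 7). N23 is on, so N52 turns on (Gate 3). Gate 2: N23 and N57 on → N13 on. Gate 6: N52 and N13 on → N33 on. Gate 10: N57 and N33 on → N32 on. Gate 9: N32 and N23 on → N18 on. Gate 5: N23 and N18 on → N31 on. [7 rule applications]
N57 needs fewer.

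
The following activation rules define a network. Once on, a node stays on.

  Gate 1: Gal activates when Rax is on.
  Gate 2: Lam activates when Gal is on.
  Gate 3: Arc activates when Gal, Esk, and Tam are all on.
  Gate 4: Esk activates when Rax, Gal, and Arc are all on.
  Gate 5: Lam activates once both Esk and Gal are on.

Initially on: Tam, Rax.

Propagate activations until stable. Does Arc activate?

Arc would need Gal, Esk, and Tam (Gate 3), but Esk never turns on.

No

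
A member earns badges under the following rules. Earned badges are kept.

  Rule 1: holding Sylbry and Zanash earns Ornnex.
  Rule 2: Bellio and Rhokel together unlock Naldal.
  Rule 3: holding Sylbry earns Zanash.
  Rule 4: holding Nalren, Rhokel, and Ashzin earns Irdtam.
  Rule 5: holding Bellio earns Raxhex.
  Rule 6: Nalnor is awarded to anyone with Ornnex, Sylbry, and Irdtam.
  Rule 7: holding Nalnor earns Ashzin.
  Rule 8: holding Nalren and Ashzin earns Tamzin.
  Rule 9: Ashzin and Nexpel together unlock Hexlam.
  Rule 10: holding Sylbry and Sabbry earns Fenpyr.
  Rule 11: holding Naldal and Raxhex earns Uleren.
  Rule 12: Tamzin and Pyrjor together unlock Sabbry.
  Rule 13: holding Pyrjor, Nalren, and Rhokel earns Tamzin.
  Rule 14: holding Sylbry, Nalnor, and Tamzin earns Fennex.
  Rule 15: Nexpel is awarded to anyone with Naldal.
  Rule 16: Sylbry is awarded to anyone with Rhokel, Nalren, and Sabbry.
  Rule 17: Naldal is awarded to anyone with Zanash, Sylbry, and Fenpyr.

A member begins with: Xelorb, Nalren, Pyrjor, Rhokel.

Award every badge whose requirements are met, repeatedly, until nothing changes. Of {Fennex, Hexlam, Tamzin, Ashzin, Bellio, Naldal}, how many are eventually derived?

2

With Pyrjor, Nalren, and Rhokel, Tamzin is earned (Rule 13).
With Tamzin and Pyrjor, Sabbry is earned (Rule 12).
With Rhokel, Nalren, and Sabbry, Sylbry is earned (Rule 16).
With Sylbry and Sabbry, Fenpyr is earned (Rule 10).
With Sylbry, Zanash is earned (Rule 3).
With Zanash, Sylbry, and Fenpyr, Naldal is earned (Rule 17).
Fennex would need Sylbry, Nalnor, and Tamzin (Rule 14), but Nalnor is never earned.
Hexlam would need Ashzin and Nexpel (Rule 9), but Ashzin is never earned.
Tamzin: reached.
Ashzin would need Nalnor (Rule 7), but Nalnor is never earned.
No rule produces Bellio, and it is not given.
Naldal: reached.
Reached: Tamzin and Naldal — 2 of the 6.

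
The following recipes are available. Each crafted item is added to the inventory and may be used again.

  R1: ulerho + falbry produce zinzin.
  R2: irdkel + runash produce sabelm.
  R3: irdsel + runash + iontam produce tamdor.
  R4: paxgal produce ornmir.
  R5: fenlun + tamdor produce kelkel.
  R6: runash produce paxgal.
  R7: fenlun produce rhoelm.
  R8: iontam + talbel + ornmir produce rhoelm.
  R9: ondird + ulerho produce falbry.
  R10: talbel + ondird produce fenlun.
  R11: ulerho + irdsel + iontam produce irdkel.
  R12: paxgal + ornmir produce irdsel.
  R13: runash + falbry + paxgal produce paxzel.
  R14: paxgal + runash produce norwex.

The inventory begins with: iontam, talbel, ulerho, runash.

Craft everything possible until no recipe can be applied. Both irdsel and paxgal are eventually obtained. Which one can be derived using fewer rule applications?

paxgal: Using R6, runash makes paxgal. [1 rule application]
irdsel: Using R6, runash makes paxgal. Using R4, paxgal makes ornmir. Using R12, paxgal and ornmir make irdsel. [3 rule applications]
paxgal needs fewer.

paxgal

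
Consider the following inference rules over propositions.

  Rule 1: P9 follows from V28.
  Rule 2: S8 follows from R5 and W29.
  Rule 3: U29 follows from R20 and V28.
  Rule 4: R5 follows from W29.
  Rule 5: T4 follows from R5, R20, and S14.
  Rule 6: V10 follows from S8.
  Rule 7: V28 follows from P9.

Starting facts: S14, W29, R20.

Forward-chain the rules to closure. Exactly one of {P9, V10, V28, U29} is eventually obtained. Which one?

V10

W29 holds, so R5 follows (Rule 4).
R5 and W29 hold, so S8 follows (Rule 2).
From S8, Rule 6 gives V10.
U29 would need R20 and V28 (Rule 3), but V28 is never established. V28 would need P9 (Rule 7), but P9 is never established. P9 would need V28 (Rule 1), but V28 is never established.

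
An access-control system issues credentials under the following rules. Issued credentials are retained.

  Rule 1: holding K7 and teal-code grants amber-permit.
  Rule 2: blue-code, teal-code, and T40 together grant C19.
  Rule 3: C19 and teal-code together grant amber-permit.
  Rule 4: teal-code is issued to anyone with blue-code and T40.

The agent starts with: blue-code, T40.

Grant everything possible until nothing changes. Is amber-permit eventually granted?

Holding blue-code and T40 grants teal-code (Rule 4).
Holding blue-code, teal-code, and T40 grants C19 (Rule 2).
Holding C19 and teal-code grants amber-permit (Rule 3).

Yes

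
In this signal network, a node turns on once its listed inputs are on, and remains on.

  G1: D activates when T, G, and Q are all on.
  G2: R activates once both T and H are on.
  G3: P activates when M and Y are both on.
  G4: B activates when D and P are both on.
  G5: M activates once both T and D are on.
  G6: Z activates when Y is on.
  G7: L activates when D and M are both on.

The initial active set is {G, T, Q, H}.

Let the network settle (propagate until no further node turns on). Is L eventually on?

T, G, and Q are on, so D activates (G1).
G5: T and D on → M on.
G7: D and M on → L on.

Yes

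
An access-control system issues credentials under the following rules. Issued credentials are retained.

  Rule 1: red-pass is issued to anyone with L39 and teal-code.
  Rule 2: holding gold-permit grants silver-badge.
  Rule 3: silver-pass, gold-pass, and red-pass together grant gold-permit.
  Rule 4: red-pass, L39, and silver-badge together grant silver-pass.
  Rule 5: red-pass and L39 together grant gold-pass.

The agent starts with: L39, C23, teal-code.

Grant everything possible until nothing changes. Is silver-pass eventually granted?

silver-pass would need red-pass, L39, and silver-badge (Rule 4), but silver-badge is never granted.

No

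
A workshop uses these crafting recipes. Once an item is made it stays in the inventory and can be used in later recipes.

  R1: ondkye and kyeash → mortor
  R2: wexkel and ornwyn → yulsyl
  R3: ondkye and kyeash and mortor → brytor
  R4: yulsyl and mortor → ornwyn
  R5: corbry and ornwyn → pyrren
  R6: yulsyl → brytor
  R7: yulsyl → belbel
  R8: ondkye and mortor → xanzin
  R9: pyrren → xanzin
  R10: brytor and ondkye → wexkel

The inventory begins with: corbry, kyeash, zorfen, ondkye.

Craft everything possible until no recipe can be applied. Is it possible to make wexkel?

Using R1, ondkye and kyeash make mortor.
Using R3, ondkye, kyeash, and mortor make brytor.
Using R10, brytor and ondkye make wexkel.

Yes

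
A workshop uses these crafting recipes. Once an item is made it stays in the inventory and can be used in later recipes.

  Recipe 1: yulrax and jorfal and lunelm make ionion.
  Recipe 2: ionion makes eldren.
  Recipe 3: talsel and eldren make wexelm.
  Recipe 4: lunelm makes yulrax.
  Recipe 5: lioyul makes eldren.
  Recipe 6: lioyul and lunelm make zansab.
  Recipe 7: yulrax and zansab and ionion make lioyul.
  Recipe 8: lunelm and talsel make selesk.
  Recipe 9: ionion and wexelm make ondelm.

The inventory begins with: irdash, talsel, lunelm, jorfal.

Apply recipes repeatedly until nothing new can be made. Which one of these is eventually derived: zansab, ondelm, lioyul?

lunelm → yulrax (Recipe 4).
Using Recipe 1, yulrax, jorfal, and lunelm make ionion.
Using Recipe 2, ionion makes eldren.
Using Recipe 3, talsel and eldren make wexelm.
Using Recipe 9, ionion and wexelm make ondelm.
zansab would need lioyul and lunelm (Recipe 6), but lioyul is never obtained. lioyul would need yulrax, zansab, and ionion (Recipe 7), but zansab is never obtained.

ondelm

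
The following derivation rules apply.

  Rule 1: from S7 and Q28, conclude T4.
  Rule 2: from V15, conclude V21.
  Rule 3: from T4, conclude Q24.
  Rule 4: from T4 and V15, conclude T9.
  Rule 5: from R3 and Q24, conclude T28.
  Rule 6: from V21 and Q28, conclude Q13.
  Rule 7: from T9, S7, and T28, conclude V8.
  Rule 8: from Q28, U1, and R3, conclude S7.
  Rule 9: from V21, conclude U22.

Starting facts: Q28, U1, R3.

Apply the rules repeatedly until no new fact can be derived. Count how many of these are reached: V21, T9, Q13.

V21 would need V15 (Rule 2), but V15 is never established.
T9 would need T4 and V15 (Rule 4), but V15 is never established.
Q13 would need V21 and Q28 (Rule 6), but V21 is never established.
None of the 3 are reached.

0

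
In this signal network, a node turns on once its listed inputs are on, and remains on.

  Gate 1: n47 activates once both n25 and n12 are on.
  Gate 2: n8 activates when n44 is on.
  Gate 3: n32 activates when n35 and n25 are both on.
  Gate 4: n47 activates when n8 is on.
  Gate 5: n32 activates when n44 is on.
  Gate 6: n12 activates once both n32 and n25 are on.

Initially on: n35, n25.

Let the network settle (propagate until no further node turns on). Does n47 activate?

Gate 3: n35 and n25 on → n32 on.
n32 and n25 are on, so n12 activates (Gate 6).
Gate 1: n25 and n12 on → n47 on.

Yes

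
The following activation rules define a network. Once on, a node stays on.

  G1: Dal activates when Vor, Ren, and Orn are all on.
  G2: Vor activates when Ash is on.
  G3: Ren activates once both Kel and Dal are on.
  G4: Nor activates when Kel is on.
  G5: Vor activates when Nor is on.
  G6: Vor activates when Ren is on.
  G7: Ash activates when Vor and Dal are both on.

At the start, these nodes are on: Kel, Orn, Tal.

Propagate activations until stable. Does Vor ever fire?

Yes

Kel is on, so Nor activates (G4).
Nor is on, so Vor activates (G5).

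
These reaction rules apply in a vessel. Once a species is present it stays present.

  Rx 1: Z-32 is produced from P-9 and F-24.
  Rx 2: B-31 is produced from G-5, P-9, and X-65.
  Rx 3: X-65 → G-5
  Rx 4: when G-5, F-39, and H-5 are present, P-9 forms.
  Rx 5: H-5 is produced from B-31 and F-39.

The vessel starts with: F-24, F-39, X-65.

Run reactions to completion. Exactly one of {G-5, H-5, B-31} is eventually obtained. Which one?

X-65 present → G-5 forms (Rx 3).
H-5 would need B-31 and F-39 (Rx 5), but B-31 never forms. B-31 would need G-5, P-9, and X-65 (Rx 2), but P-9 never forms.

G-5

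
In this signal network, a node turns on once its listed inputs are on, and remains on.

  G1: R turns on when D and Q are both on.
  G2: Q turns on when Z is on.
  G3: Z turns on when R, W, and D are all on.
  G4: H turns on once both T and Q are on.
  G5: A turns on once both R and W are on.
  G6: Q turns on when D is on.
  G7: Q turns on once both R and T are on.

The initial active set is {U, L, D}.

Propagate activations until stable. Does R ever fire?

Yes

G6: D on → Q on.
G1: D and Q on → R on.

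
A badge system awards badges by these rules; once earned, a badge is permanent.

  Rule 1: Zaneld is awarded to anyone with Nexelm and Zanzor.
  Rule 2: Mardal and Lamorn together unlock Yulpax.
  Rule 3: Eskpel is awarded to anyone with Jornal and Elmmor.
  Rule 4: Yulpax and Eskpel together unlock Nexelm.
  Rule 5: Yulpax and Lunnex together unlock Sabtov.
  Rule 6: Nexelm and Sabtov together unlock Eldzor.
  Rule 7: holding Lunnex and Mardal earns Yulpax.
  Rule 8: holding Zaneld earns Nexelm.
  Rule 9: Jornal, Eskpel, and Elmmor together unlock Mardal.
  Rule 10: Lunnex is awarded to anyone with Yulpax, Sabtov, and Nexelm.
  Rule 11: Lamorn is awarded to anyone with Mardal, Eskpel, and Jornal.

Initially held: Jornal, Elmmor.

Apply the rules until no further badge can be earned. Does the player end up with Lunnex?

No

Lunnex would need Yulpax, Sabtov, and Nexelm (Rule 10), but Sabtov is never earned.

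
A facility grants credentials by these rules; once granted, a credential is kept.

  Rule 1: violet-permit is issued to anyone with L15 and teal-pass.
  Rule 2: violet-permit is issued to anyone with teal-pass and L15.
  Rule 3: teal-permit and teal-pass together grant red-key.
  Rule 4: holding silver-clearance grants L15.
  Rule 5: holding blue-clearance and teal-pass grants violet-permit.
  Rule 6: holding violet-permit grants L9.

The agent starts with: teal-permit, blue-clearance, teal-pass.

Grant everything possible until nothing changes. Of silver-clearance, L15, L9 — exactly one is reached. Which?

L9

Holding blue-clearance and teal-pass grants violet-permit (Rule 5).
Holding violet-permit grants L9 (Rule 6).
No rule produces silver-clearance, and it is not given. L15 would need silver-clearance (Rule 4), but silver-clearance is never granted.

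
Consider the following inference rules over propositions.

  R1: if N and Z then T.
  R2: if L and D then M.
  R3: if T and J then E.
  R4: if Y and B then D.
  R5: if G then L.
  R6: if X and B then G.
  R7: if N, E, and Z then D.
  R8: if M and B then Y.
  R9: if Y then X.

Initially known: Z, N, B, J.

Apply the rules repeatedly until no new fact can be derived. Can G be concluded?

No

G would need X and B (R6), but X is never established.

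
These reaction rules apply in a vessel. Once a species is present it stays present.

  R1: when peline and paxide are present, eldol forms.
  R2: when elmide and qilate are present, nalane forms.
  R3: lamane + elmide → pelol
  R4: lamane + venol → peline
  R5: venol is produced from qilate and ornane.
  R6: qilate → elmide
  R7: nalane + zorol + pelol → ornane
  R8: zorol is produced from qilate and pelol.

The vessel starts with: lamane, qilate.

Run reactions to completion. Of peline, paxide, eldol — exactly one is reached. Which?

qilate present → elmide forms (R6).
elmide and qilate present → nalane forms (R2).
lamane and elmide present → pelol forms (R3).
qilate and pelol present → zorol forms (R8).
nalane, zorol, and pelol present → ornane forms (R7).
qilate and ornane present → venol forms (R5).
lamane and venol present → peline forms (R4).
eldol would need peline and paxide (R1), but paxide never forms. No rule produces paxide, and it is not given.

peline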